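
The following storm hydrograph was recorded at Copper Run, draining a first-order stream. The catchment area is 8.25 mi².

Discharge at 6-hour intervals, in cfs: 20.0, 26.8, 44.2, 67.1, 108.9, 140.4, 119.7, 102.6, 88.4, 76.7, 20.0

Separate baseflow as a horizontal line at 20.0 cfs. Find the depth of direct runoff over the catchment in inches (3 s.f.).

Direct runoff: 0.0, 6.8, 24.2, 47.1, 88.9, 120.4, 99.7, 82.6, 68.4, 56.7, 0.0 cfs; ΣQ_DR = 594.8 cfs.
V = ΣQ_DR · Δt = 594.8 × 21600 s = 1.285 × 10^7 ft³.
Over A = 8.25 mi², depth = V / A = 0.670 in.

d ≈ 0.670 in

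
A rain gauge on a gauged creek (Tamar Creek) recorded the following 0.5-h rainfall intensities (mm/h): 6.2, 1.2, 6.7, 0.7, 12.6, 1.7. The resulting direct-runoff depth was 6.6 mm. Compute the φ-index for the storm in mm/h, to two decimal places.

Only the 3 blocks with intensity above φ contribute runoff: 6.2, 6.7, 12.6 mm/h.
Σ(I−φ)·Δt = d  ⇒  (6.2+6.7+12.6 − 3φ)·0.5 = 6.6
φ = (25.50 − 6.6/0.5) / 3 = 4.10 mm/h.

φ ≈ 4.10 mm/h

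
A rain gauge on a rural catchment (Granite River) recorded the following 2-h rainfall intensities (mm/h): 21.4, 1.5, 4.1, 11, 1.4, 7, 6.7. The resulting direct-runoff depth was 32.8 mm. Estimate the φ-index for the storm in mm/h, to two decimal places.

φ ≈ 8.00 mm/h

Only the 2 blocks with intensity above φ contribute runoff: 21.4, 11 mm/h.
Σ(I−φ)·Δt = d  ⇒  (21.4+11 − 2φ)·2 = 32.8
φ = (32.40 − 32.8/2) / 2 = 8.00 mm/h.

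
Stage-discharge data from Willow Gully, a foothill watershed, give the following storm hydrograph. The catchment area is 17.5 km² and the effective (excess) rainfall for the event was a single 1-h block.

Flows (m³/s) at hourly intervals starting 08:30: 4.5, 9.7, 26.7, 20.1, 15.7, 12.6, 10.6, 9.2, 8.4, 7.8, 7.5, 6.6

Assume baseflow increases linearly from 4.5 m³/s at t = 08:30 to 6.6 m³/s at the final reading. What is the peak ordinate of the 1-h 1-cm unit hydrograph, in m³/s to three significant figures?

U_p ≈ 14.6 m³/s

Direct runoff: 0.00, 5.01, 21.82, 15.03, 10.44, 7.15, 4.95, 3.36, 2.37, 1.58, 1.09, 0.00 m³/s; ΣQ_DR = 72.80 m³/s, peak = 21.82 m³/s.
Runoff depth d = ΣQ_DR·Δt / A = 72.80 × 3600 / (17.5 km²) = 14.98 mm.
The 1-cm UH is the DRH scaled by (10 mm)/d, so U_p = 21.82 × 10/14.98 = 14.6 m³/s.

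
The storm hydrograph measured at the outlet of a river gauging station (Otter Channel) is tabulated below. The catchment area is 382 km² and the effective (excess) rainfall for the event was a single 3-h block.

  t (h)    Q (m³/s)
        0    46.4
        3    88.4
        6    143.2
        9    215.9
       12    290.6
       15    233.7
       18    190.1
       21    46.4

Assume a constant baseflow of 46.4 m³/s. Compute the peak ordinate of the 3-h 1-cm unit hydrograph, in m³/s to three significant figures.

Direct runoff: 0.0, 42.0, 96.8, 169.5, 244.2, 187.3, 143.7, 0.0 m³/s; ΣQ_DR = 883.5 m³/s, peak = 244.2 m³/s.
Runoff depth d = ΣQ_DR·Δt / A = 883.5 × 10800 / (382 km²) = 24.98 mm.
The 1-cm UH is the DRH scaled by (10 mm)/d, so U_p = 244.2 × 10/24.98 = 97.8 m³/s.

U_p ≈ 97.8 m³/s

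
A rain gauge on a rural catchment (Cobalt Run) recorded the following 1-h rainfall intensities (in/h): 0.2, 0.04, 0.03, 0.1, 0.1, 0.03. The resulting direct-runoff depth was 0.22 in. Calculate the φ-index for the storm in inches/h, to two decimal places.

Only the 3 blocks with intensity above φ contribute runoff: 0.2, 0.1, 0.1 in/h.
Σ(I−φ)·Δt = d  ⇒  (0.2+0.1+0.1 − 3φ)·1 = 0.22
φ = (0.4000 − 0.22/1) / 3 = 0.06 in/h.

φ ≈ 0.06 in/h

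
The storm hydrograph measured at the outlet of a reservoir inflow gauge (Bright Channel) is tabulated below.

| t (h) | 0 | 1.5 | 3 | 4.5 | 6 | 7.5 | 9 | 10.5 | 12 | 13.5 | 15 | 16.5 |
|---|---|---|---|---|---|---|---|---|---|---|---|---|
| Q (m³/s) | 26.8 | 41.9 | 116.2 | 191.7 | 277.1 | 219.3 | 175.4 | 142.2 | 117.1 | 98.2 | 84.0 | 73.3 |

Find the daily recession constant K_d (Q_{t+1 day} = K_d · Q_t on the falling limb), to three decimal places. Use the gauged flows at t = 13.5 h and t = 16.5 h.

K_d ≈ 0.096

Between t = 13.5 h and t = 16.5 h the flow falls from 98.2 to 73.3 m³/s over 2×1.5 h = 3 h.
Per-interval ratio K = (73.3/98.2)^(1/2) = 0.8640; K_d = K^(24/1.5) = 0.096.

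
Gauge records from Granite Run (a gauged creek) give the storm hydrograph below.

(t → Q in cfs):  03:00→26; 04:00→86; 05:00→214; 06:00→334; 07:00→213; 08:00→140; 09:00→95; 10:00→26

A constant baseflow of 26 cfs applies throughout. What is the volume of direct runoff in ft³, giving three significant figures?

V ≈ 3.33 × 10^6 ft³

Direct-runoff ordinates (Q − Q_b): 0.0, 60.0, 188.0, 308.0, 187.0, 114.0, 69.0, 0.0 cfs.
ΣQ_DR = 926.0 cfs.
With Δt = 1 h = 3600 s, V = ΣQ_DR · Δt = 926.0 × 3600 = 3.33 × 10^6 ft³.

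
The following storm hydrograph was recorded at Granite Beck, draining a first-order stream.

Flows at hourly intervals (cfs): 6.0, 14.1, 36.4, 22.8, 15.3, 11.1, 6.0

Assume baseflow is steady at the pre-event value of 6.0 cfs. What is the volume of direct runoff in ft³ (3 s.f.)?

Direct-runoff ordinates (Q − Q_b): 0.0, 8.1, 30.4, 16.8, 9.3, 5.1, 0.0 cfs.
ΣQ_DR = 69.70 cfs.
With Δt = 1 h = 3600 s, V = ΣQ_DR · Δt = 69.70 × 3600 = 2.51 × 10^5 ft³.

V ≈ 2.51 × 10^5 ft³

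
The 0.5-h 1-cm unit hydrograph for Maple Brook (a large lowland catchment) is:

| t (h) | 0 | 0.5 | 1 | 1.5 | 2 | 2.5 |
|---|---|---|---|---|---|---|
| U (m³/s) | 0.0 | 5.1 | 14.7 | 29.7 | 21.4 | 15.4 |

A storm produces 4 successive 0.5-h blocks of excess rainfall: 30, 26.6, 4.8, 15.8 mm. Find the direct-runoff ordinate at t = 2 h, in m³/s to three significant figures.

By discrete convolution, Q_j = Σ (P_i / 10 mm) · U_{j−i}.
At t = 2 h (j=4): Q = (30/10)·21.4 + (26.6/10)·29.7 + (4.8/10)·14.7 + (15.8/10)·5.1 = 158 m³/s.

Q ≈ 158 m³/s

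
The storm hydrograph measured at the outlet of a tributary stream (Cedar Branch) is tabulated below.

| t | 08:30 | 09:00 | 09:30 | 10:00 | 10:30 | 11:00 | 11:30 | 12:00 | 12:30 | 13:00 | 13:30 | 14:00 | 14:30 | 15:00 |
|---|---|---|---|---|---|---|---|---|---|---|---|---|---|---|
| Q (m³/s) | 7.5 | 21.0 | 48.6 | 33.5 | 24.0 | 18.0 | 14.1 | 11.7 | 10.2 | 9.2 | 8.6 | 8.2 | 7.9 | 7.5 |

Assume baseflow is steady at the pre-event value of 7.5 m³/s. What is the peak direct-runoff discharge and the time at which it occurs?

Q_p = 41.1 m³/s at t = 09:30

Subtracting baseflow gives direct-runoff ordinates: 0.0, 13.5, 41.1, 26.0, 16.5, 10.5, 6.6, 4.2, 2.7, 1.7, 1.1, 0.7, 0.4, 0.0 m³/s.
The maximum is 41.1 m³/s, occurring at the reading for t = 09:30.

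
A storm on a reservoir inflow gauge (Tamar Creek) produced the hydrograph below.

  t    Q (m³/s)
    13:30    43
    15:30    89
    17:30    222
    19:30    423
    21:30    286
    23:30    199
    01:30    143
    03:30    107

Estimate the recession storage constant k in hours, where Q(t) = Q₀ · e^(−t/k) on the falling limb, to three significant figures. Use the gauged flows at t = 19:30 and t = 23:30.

k ≈ 5.30 h

On the falling limb, Q drops from 423 to 199 m³/s between t = 19:30 and t = 23:30 (Δt = 4 h).
k = −Δt / ln(Q₂/Q₁) = −4 / ln(199/423) = 5.30 h.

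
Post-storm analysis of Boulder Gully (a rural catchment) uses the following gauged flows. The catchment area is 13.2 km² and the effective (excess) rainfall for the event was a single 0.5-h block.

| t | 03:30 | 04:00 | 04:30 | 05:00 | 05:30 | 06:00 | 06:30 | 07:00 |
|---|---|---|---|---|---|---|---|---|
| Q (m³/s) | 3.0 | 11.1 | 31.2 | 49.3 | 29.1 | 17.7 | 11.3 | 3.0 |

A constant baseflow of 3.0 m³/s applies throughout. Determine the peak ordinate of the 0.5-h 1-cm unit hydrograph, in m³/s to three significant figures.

Direct runoff: 0.0, 8.1, 28.2, 46.3, 26.1, 14.7, 8.3, 0.0 m³/s; ΣQ_DR = 131.7 m³/s, peak = 46.3 m³/s.
Runoff depth d = ΣQ_DR·Δt / A = 131.7 × 1800 / (13.2 km²) = 17.96 mm.
The 1-cm UH is the DRH scaled by (10 mm)/d, so U_p = 46.3 × 10/17.96 = 25.8 m³/s.

U_p ≈ 25.8 m³/s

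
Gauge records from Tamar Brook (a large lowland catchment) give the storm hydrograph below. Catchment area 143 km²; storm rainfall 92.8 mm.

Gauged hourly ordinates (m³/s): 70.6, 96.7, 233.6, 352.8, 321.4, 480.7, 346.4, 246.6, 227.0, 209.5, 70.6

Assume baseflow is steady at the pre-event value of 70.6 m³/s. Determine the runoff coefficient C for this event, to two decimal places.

ΣQ_DR = 1879 m³/s; V = ΣQ_DR·Δt = 6.765 × 10^6 m³.
Runoff depth d = V / A = 47.31 mm.
C = d / P = 47.31 / 92.8 = 0.51.

C ≈ 0.51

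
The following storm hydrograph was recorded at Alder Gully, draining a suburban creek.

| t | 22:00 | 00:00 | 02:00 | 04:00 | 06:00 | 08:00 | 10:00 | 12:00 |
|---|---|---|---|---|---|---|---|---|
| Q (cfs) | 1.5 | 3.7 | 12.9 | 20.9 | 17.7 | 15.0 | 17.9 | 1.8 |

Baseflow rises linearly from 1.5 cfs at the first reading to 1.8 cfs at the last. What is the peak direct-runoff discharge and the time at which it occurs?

Q_p = 19.27 cfs at t = 04:00

Subtracting baseflow gives direct-runoff ordinates: 0.00, 2.16, 11.31, 19.27, 16.03, 13.29, 16.14, 0.00 cfs.
The maximum is 19.27 cfs, occurring at the reading for t = 04:00.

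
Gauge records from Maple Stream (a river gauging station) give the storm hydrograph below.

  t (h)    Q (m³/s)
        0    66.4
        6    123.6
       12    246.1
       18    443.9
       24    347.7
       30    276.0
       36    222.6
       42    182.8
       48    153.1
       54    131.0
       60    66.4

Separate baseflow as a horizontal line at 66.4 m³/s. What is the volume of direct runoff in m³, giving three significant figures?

Direct-runoff ordinates (Q − Q_b): 0.0, 57.2, 179.7, 377.5, 281.3, 209.6, 156.2, 116.4, 86.7, 64.6, 0.0 m³/s.
ΣQ_DR = 1529 m³/s.
With Δt = 6 h = 21600 s, V = ΣQ_DR · Δt = 1529 × 21600 = 3.30 × 10^7 m³.

V ≈ 3.30 × 10^7 m³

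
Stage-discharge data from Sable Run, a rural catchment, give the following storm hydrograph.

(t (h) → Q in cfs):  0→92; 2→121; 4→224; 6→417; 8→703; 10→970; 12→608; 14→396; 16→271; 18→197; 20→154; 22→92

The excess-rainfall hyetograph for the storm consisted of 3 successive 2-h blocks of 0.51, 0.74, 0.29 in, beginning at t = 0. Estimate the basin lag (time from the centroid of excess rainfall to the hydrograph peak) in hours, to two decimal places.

t_L ≈ 7.29 h

Centroid of excess rainfall: t_c = Σ P_i·t̄_i / ΣP_i = 2.7143 h (block centres at 1, 3, 5 h).
Hydrograph peak occurs at t = 10 h, so basin lag t_L = 10 − 2.7143 = 7.29 h.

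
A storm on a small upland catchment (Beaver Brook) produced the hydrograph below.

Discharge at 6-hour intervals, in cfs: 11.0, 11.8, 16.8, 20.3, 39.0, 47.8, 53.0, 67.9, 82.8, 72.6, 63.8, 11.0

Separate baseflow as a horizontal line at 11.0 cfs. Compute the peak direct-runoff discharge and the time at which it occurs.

Q_p = 71.8 cfs at t = 48 h

Subtracting baseflow gives direct-runoff ordinates: 0.0, 0.8, 5.8, 9.3, 28.0, 36.8, 42.0, 56.9, 71.8, 61.6, 52.8, 0.0 cfs.
The maximum is 71.8 cfs, occurring at the reading for t = 48 h.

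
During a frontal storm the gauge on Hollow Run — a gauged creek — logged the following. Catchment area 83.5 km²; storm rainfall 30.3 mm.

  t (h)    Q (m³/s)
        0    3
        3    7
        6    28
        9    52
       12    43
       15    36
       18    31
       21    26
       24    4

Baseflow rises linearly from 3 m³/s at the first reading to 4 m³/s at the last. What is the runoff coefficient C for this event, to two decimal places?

ΣQ_DR = 198.5 m³/s; V = ΣQ_DR·Δt = 2.144 × 10^6 m³.
Runoff depth d = V / A = 25.67 mm.
C = d / P = 25.67 / 30.3 = 0.85.

C ≈ 0.85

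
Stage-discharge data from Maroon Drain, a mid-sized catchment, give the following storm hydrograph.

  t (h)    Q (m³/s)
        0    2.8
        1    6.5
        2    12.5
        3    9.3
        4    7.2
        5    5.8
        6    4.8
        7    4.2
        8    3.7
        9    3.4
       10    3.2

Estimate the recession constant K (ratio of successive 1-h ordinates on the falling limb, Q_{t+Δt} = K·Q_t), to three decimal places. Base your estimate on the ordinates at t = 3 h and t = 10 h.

Using the recession-limb readings at t = 3 h and t = 10 h: Q falls from 9.3 to 3.2 m³/s over 7 intervals.
K = (Q₂/Q₁)^(1/7) = (3.2/9.3)^(1/7) = 0.859.

K ≈ 0.859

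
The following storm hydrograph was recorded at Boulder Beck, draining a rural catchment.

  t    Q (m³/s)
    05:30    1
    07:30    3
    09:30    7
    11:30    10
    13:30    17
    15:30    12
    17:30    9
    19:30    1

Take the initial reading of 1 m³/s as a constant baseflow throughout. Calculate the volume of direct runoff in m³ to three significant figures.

V ≈ 3.74 × 10^5 m³

Direct-runoff ordinates (Q − Q_b): 0.0, 2.0, 6.0, 9.0, 16.0, 11.0, 8.0, 0.0 m³/s.
ΣQ_DR = 52.00 m³/s.
With Δt = 2 h = 7200 s, V = ΣQ_DR · Δt = 52.00 × 7200 = 3.74 × 10^5 m³.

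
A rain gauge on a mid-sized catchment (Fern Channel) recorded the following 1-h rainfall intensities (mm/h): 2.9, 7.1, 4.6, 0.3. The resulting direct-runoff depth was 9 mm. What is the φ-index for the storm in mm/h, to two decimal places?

Only the 3 blocks with intensity above φ contribute runoff: 2.9, 7.1, 4.6 mm/h.
Σ(I−φ)·Δt = d  ⇒  (2.9+7.1+4.6 − 3φ)·1 = 9
φ = (14.60 − 9/1) / 3 = 1.87 mm/h.

φ ≈ 1.87 mm/h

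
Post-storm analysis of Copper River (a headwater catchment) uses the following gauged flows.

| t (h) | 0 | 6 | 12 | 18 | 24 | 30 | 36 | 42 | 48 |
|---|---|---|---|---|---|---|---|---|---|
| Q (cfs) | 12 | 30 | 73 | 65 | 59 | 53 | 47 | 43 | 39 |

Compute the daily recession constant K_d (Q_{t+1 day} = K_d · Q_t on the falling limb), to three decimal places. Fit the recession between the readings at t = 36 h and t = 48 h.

K_d ≈ 0.689

Between t = 36 h and t = 48 h the flow falls from 47 to 39 cfs over 2×6 h = 12 h.
Per-interval ratio K = (39/47)^(1/2) = 0.9109; K_d = K^(24/6) = 0.689.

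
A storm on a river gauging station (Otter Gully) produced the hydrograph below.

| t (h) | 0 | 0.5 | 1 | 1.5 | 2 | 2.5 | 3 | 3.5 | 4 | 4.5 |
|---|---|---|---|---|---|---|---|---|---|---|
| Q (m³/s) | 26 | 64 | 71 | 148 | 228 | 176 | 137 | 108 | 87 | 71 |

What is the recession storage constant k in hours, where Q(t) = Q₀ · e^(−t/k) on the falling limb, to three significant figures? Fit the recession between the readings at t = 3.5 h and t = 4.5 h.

On the falling limb, Q drops from 108 to 71 m³/s between t = 3.5 h and t = 4.5 h (Δt = 1 h).
k = −Δt / ln(Q₂/Q₁) = −1 / ln(71/108) = 2.38 h.

k ≈ 2.38 h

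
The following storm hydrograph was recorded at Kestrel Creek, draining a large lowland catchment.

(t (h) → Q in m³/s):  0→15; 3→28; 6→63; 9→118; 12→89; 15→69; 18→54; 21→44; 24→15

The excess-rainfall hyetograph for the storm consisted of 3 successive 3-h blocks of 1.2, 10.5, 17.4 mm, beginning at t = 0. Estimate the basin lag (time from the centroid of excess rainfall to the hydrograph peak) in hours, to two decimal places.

t_L ≈ 2.83 h

Centroid of excess rainfall: t_c = Σ P_i·t̄_i / ΣP_i = 6.1701 h (block centres at 1.5, 4.5, 7.5 h).
Hydrograph peak occurs at t = 9 h, so basin lag t_L = 9 − 6.1701 = 2.83 h.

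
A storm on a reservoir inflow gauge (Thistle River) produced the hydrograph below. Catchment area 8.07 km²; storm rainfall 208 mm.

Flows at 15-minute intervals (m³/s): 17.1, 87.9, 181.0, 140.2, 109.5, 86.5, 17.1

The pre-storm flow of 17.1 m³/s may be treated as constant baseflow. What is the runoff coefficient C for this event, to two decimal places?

C ≈ 0.28

ΣQ_DR = 519.6 m³/s; V = ΣQ_DR·Δt = 4.676 × 10^5 m³.
Runoff depth d = V / A = 57.95 mm.
C = d / P = 57.95 / 208 = 0.28.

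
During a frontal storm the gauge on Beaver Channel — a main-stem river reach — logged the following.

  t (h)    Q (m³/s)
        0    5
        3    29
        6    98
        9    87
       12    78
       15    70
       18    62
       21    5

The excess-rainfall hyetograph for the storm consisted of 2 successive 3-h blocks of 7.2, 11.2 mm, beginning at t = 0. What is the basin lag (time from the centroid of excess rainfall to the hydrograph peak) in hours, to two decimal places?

Centroid of excess rainfall: t_c = Σ P_i·t̄_i / ΣP_i = 3.3261 h (block centres at 1.5, 4.5 h).
Hydrograph peak occurs at t = 6 h, so basin lag t_L = 6 − 3.3261 = 2.67 h.

t_L ≈ 2.67 h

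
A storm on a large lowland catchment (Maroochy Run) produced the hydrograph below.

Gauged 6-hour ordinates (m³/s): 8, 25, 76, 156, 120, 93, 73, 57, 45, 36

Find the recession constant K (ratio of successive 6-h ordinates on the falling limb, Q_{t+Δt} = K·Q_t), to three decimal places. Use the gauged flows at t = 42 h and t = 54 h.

Using the recession-limb readings at t = 42 h and t = 54 h: Q falls from 57 to 36 m³/s over 2 intervals.
K = (Q₂/Q₁)^(1/2) = (36/57)^(1/2) = 0.795.

K ≈ 0.795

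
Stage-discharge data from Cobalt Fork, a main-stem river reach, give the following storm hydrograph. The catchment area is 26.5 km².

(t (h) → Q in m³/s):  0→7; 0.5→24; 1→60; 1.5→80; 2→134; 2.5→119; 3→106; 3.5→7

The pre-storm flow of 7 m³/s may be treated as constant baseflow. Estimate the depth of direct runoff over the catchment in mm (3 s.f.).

d ≈ 32.7 mm

Direct runoff: 0.0, 17.0, 53.0, 73.0, 127.0, 112.0, 99.0, 0.0 m³/s; ΣQ_DR = 481.0 m³/s.
V = ΣQ_DR · Δt = 481.0 × 1800 s = 8.658 × 10^5 m³.
Over A = 26.5 km², depth = V / A = 32.7 mm.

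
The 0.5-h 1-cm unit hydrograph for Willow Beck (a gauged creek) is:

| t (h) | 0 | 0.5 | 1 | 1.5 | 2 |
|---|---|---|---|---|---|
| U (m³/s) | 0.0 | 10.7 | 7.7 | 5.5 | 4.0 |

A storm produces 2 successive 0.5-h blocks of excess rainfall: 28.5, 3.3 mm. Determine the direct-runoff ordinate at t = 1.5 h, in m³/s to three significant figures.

Q ≈ 18.2 m³/s

By discrete convolution, Q_j = Σ (P_i / 10 mm) · U_{j−i}.
At t = 1.5 h (j=3): Q = (28.5/10)·5.5 + (3.3/10)·7.7 = 18.2 m³/s.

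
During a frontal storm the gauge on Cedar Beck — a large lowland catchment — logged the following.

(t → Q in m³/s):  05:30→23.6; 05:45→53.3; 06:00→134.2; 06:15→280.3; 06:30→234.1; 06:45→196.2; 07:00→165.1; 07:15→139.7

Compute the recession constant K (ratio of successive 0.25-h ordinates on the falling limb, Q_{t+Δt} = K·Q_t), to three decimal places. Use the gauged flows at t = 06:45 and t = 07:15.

K ≈ 0.844

Using the recession-limb readings at t = 06:45 and t = 07:15: Q falls from 196.2 to 139.7 m³/s over 2 intervals.
K = (Q₂/Q₁)^(1/2) = (139.7/196.2)^(1/2) = 0.844.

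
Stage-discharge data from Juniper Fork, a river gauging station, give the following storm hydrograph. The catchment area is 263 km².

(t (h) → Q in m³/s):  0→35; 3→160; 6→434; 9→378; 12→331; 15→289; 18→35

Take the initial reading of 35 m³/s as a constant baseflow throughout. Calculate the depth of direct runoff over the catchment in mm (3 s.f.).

Direct runoff: 0.0, 125.0, 399.0, 343.0, 296.0, 254.0, 0.0 m³/s; ΣQ_DR = 1417 m³/s.
V = ΣQ_DR · Δt = 1417 × 10800 s = 1.530 × 10^7 m³.
Over A = 263 km², depth = V / A = 58.2 mm.

d ≈ 58.2 mm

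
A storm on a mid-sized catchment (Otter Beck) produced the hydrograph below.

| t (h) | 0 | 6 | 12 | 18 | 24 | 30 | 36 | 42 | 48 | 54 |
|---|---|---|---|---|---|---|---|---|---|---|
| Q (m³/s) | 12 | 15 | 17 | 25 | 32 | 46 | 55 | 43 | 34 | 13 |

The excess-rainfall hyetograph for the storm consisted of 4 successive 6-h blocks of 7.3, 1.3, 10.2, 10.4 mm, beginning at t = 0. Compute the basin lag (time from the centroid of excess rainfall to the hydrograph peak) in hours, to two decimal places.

Centroid of excess rainfall: t_c = Σ P_i·t̄_i / ΣP_i = 13.8699 h (block centres at 3, 9, 15, 21 h).
Hydrograph peak occurs at t = 36 h, so basin lag t_L = 36 − 13.8699 = 22.13 h.

t_L ≈ 22.13 h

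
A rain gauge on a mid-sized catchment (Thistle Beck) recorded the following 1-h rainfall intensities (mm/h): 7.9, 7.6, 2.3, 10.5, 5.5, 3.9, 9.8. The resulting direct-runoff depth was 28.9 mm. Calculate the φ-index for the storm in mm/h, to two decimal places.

Only the 6 blocks with intensity above φ contribute runoff: 7.9, 7.6, 10.5, 5.5, 3.9, 9.8 mm/h.
Σ(I−φ)·Δt = d  ⇒  (7.9+7.6+10.5+5.5+3.9+9.8 − 6φ)·1 = 28.9
φ = (45.20 − 28.9/1) / 6 = 2.72 mm/h.

φ ≈ 2.72 mm/h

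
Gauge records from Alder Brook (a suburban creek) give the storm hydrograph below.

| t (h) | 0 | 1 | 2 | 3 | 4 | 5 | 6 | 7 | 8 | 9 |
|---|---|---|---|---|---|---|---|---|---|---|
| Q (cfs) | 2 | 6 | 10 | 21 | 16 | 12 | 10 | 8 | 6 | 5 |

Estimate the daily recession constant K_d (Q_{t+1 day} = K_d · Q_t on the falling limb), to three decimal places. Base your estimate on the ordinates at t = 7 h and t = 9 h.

Between t = 7 h and t = 9 h the flow falls from 8 to 5 cfs over 2×1 h = 2 h.
Per-interval ratio K = (5/8)^(1/2) = 0.7906; K_d = K^(24/1) = 0.004.

K_d ≈ 0.004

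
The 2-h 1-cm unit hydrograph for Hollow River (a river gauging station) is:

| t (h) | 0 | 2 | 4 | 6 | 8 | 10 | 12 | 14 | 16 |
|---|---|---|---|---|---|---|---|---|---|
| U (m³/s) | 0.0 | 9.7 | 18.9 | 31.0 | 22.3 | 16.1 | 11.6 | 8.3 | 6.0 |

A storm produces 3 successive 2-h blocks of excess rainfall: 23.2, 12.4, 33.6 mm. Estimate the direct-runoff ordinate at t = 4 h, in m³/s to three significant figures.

By discrete convolution, Q_j = Σ (P_i / 10 mm) · U_{j−i}.
At t = 4 h (j=2): Q = (23.2/10)·18.9 + (12.4/10)·9.7 + (33.6/10)·0.0 = 55.9 m³/s.

Q ≈ 55.9 m³/s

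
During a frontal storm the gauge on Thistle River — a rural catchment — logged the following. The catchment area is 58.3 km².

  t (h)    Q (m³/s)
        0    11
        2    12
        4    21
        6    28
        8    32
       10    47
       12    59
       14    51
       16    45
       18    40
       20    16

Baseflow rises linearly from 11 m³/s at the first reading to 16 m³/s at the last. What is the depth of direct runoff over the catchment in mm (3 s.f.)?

Direct runoff: 0.00, 0.50, 9.00, 15.50, 19.00, 33.50, 45.00, 36.50, 30.00, 24.50, 0.00 m³/s; ΣQ_DR = 213.5 m³/s.
V = ΣQ_DR · Δt = 213.5 × 7200 s = 1.537 × 10^6 m³.
Over A = 58.3 km², depth = V / A = 26.4 mm.

d ≈ 26.4 mm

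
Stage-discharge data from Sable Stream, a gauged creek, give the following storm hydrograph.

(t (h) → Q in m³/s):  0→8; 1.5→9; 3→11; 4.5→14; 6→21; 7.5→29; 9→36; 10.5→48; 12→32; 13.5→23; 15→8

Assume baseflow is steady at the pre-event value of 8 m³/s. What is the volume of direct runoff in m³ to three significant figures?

Direct-runoff ordinates (Q − Q_b): 0.0, 1.0, 3.0, 6.0, 13.0, 21.0, 28.0, 40.0, 24.0, 15.0, 0.0 m³/s.
ΣQ_DR = 151.0 m³/s.
With Δt = 1.5 h = 5400 s, V = ΣQ_DR · Δt = 151.0 × 5400 = 8.15 × 10^5 m³.

V ≈ 8.15 × 10^5 m³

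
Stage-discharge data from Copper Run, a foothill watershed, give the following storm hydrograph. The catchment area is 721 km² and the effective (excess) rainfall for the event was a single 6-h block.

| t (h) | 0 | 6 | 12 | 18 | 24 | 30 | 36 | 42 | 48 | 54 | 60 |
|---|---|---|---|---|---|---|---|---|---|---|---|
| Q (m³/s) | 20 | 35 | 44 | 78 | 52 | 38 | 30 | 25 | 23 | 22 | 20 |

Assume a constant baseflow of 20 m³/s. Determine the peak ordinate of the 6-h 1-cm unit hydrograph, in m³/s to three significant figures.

Direct runoff: 0.0, 15.0, 24.0, 58.0, 32.0, 18.0, 10.0, 5.0, 3.0, 2.0, 0.0 m³/s; ΣQ_DR = 167.0 m³/s, peak = 58.0 m³/s.
Runoff depth d = ΣQ_DR·Δt / A = 167.0 × 21600 / (721 km²) = 5.003 mm.
The 1-cm UH is the DRH scaled by (10 mm)/d, so U_p = 58.0 × 10/5.003 = 116 m³/s.

U_p ≈ 116 m³/s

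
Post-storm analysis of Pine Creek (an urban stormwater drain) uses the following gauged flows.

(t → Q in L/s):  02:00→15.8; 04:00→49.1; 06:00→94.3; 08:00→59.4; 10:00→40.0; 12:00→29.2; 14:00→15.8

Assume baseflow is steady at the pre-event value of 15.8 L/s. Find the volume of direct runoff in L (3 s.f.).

V ≈ 1.39 × 10^6 L

Direct-runoff ordinates (Q − Q_b): 0.0, 33.3, 78.5, 43.6, 24.2, 13.4, 0.0 L/s.
ΣQ_DR = 193.0 L/s.
With Δt = 2 h = 7200 s, V = ΣQ_DR · Δt = 193.0 × 7200 = 1.39 × 10^6 L.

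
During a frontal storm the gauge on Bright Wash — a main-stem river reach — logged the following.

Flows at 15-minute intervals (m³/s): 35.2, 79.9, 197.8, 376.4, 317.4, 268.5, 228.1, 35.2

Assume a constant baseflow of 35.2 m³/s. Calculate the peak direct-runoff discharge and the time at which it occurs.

Q_p = 341.2 m³/s at t = 0.75 h

Subtracting baseflow gives direct-runoff ordinates: 0.0, 44.7, 162.6, 341.2, 282.2, 233.3, 192.9, 0.0 m³/s.
The maximum is 341.2 m³/s, occurring at the reading for t = 0.75 h.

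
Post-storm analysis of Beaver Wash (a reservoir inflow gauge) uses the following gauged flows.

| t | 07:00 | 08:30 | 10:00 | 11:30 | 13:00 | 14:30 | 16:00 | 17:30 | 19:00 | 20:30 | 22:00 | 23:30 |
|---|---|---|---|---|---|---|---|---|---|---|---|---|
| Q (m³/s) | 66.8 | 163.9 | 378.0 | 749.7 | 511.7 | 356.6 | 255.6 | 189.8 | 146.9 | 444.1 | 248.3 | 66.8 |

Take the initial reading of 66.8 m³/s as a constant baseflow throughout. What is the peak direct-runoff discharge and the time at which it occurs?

Subtracting baseflow gives direct-runoff ordinates: 0.0, 97.1, 311.2, 682.9, 444.9, 289.8, 188.8, 123.0, 80.1, 377.3, 181.5, 0.0 m³/s.
The maximum is 682.9 m³/s, occurring at the reading for t = 11:30.

Q_p = 682.9 m³/s at t = 11:30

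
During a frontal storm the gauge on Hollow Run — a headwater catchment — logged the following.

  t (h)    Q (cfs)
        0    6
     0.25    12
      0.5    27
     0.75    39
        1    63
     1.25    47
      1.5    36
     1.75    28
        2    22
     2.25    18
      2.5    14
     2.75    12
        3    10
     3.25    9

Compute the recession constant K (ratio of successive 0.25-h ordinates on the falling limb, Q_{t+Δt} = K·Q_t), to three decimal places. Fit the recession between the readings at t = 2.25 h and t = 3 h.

K ≈ 0.822

Using the recession-limb readings at t = 2.25 h and t = 3 h: Q falls from 18 to 10 cfs over 3 intervals.
K = (Q₂/Q₁)^(1/3) = (10/18)^(1/3) = 0.822.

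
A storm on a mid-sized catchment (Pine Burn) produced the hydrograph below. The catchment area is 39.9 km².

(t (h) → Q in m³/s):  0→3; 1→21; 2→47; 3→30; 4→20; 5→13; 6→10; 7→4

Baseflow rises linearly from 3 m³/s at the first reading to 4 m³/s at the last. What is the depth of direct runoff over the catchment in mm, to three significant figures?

d ≈ 10.8 mm

Direct runoff: 0.00, 17.86, 43.71, 26.57, 16.43, 9.29, 6.14, 0.00 m³/s; ΣQ_DR = 120.0 m³/s.
V = ΣQ_DR · Δt = 120.0 × 3600 s = 4.320 × 10^5 m³.
Over A = 39.9 km², depth = V / A = 10.8 mm.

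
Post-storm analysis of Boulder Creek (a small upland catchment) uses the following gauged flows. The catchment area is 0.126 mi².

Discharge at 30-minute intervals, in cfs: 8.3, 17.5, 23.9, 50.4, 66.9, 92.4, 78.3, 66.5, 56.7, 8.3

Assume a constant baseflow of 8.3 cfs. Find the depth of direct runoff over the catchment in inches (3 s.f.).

d ≈ 2.37 in

Direct runoff: 0.0, 9.2, 15.6, 42.1, 58.6, 84.1, 70.0, 58.2, 48.4, 0.0 cfs; ΣQ_DR = 386.2 cfs.
V = ΣQ_DR · Δt = 386.2 × 1800 s = 6.952 × 10^5 ft³.
Over A = 0.126 mi², depth = V / A = 2.37 in.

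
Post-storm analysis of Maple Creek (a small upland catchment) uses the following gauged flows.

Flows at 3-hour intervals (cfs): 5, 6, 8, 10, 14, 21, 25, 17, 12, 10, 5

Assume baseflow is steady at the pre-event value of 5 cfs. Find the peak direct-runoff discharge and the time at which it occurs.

Q_p = 20.0 cfs at t = 18 h

Subtracting baseflow gives direct-runoff ordinates: 0.0, 1.0, 3.0, 5.0, 9.0, 16.0, 20.0, 12.0, 7.0, 5.0, 0.0 cfs.
The maximum is 20.0 cfs, occurring at the reading for t = 18 h.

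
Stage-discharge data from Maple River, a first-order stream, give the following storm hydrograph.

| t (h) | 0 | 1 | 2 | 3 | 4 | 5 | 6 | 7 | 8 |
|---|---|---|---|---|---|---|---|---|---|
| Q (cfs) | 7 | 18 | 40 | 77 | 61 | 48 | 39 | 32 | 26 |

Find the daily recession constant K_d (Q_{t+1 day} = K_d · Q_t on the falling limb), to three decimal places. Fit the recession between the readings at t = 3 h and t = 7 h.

Between t = 3 h and t = 7 h the flow falls from 77 to 32 cfs over 4×1 h = 4 h.
Per-interval ratio K = (32/77)^(1/4) = 0.8029; K_d = K^(24/1) = 0.005.

K_d ≈ 0.005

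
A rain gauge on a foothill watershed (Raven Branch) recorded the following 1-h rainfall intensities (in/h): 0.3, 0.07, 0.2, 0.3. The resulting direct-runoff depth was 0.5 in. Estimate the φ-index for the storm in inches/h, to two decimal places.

Only the 3 blocks with intensity above φ contribute runoff: 0.3, 0.2, 0.3 in/h.
Σ(I−φ)·Δt = d  ⇒  (0.3+0.2+0.3 − 3φ)·1 = 0.5
φ = (0.8000 − 0.5/1) / 3 = 0.10 in/h.

φ ≈ 0.10 in/h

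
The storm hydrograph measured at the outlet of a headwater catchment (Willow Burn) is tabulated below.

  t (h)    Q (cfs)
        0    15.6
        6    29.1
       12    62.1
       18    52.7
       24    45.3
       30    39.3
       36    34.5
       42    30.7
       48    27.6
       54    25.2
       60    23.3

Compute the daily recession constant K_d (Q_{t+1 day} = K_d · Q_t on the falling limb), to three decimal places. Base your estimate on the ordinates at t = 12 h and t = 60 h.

Between t = 12 h and t = 60 h the flow falls from 62.1 to 23.3 cfs over 8×6 h = 48 h.
Per-interval ratio K = (23.3/62.1)^(1/8) = 0.8847; K_d = K^(24/6) = 0.613.

K_d ≈ 0.613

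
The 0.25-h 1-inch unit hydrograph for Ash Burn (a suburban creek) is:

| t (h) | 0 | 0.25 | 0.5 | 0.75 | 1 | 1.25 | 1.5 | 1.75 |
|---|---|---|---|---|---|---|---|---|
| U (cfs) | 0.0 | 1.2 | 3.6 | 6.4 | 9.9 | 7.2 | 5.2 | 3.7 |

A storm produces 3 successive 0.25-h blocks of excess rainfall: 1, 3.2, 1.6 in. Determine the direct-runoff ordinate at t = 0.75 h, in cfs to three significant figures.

By discrete convolution, Q_j = Σ (P_i / 1 in) · U_{j−i}.
At t = 0.75 h (j=3): Q = (1/1)·6.4 + (3.2/1)·3.6 + (1.6/1)·1.2 = 19.8 cfs.

Q ≈ 19.8 cfs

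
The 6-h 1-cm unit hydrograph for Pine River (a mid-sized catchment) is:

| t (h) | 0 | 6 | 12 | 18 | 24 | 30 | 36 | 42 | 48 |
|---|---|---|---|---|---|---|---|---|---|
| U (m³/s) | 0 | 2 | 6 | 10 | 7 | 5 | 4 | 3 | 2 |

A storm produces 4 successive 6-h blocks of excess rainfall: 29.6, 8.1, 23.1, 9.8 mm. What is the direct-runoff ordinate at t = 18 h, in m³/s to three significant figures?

By discrete convolution, Q_j = Σ (P_i / 10 mm) · U_{j−i}.
At t = 18 h (j=3): Q = (29.6/10)·10 + (8.1/10)·6 + (23.1/10)·2 + (9.8/10)·0 = 39.1 m³/s.

Q ≈ 39.1 m³/s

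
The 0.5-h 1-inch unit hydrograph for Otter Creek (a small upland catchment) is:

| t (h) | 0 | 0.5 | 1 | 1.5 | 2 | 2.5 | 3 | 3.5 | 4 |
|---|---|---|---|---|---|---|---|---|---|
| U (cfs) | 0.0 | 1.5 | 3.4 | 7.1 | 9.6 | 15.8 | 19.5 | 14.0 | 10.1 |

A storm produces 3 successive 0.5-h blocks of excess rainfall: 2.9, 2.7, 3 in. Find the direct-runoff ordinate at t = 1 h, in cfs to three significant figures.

By discrete convolution, Q_j = Σ (P_i / 1 in) · U_{j−i}.
At t = 1 h (j=2): Q = (2.9/1)·3.4 + (2.7/1)·1.5 + (3/1)·0.0 = 13.9 cfs.

Q ≈ 13.9 cfs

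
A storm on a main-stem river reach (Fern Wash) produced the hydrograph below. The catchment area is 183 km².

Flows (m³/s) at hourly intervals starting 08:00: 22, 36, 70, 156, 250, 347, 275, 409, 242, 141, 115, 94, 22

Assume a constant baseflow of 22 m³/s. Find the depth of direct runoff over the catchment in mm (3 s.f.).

Direct runoff: 0.0, 14.0, 48.0, 134.0, 228.0, 325.0, 253.0, 387.0, 220.0, 119.0, 93.0, 72.0, 0.0 m³/s; ΣQ_DR = 1893 m³/s.
V = ΣQ_DR · Δt = 1893 × 3600 s = 6.815 × 10^6 m³.
Over A = 183 km², depth = V / A = 37.2 mm.

d ≈ 37.2 mm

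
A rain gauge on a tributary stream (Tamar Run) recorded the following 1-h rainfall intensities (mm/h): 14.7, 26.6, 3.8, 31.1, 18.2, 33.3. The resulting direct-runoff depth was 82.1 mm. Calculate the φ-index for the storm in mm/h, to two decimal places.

φ ≈ 8.36 mm/h

Only the 5 blocks with intensity above φ contribute runoff: 14.7, 26.6, 31.1, 18.2, 33.3 mm/h.
Σ(I−φ)·Δt = d  ⇒  (14.7+26.6+31.1+18.2+33.3 − 5φ)·1 = 82.1
φ = (123.9 − 82.1/1) / 5 = 8.36 mm/h.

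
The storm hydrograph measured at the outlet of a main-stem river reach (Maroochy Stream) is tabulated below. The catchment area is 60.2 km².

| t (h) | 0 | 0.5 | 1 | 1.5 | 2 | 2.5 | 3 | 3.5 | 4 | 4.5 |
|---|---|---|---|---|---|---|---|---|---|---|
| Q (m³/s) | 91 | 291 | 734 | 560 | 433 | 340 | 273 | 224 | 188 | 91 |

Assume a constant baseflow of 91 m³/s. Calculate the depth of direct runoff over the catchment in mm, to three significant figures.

Direct runoff: 0.0, 200.0, 643.0, 469.0, 342.0, 249.0, 182.0, 133.0, 97.0, 0.0 m³/s; ΣQ_DR = 2315 m³/s.
V = ΣQ_DR · Δt = 2315 × 1800 s = 4.167 × 10^6 m³.
Over A = 60.2 km², depth = V / A = 69.2 mm.

d ≈ 69.2 mm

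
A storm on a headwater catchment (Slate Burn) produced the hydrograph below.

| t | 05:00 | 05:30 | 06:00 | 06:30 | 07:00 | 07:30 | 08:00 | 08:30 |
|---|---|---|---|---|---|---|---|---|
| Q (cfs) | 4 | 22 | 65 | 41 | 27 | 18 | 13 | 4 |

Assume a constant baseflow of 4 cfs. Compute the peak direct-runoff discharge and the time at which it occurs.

Q_p = 61.0 cfs at t = 06:00

Subtracting baseflow gives direct-runoff ordinates: 0.0, 18.0, 61.0, 37.0, 23.0, 14.0, 9.0, 0.0 cfs.
The maximum is 61.0 cfs, occurring at the reading for t = 06:00.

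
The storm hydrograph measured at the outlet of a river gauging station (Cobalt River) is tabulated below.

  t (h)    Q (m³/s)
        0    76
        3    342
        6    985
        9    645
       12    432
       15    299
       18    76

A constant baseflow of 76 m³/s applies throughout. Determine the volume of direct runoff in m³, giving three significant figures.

Direct-runoff ordinates (Q − Q_b): 0.0, 266.0, 909.0, 569.0, 356.0, 223.0, 0.0 m³/s.
ΣQ_DR = 2323 m³/s.
With Δt = 3 h = 10800 s, V = ΣQ_DR · Δt = 2323 × 10800 = 2.51 × 10^7 m³.

V ≈ 2.51 × 10^7 m³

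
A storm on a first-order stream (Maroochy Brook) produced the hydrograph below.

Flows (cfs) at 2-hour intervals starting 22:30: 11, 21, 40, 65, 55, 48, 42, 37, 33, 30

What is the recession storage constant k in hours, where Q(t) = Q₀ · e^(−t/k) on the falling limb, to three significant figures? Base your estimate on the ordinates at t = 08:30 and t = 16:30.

k ≈ 17.0 h

On the falling limb, Q drops from 48 to 30 cfs between t = 08:30 and t = 16:30 (Δt = 8 h).
k = −Δt / ln(Q₂/Q₁) = −8 / ln(30/48) = 17.0 h.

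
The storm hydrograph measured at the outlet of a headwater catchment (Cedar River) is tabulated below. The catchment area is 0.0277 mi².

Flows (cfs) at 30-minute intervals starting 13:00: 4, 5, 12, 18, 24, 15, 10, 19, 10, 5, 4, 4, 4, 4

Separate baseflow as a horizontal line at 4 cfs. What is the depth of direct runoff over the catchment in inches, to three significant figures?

Direct runoff: 0.0, 1.0, 8.0, 14.0, 20.0, 11.0, 6.0, 15.0, 6.0, 1.0, 0.0, 0.0, 0.0, 0.0 cfs; ΣQ_DR = 82.00 cfs.
V = ΣQ_DR · Δt = 82.00 × 1800 s = 1.476 × 10^5 ft³.
Over A = 0.0277 mi², depth = V / A = 2.29 in.

d ≈ 2.29 in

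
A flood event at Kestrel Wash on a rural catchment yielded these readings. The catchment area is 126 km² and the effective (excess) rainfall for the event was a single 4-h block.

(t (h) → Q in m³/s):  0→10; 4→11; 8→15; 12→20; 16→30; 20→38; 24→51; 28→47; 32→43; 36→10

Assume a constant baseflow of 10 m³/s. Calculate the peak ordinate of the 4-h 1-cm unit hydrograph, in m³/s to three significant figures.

U_p ≈ 20.5 m³/s

Direct runoff: 0.0, 1.0, 5.0, 10.0, 20.0, 28.0, 41.0, 37.0, 33.0, 0.0 m³/s; ΣQ_DR = 175.0 m³/s, peak = 41.0 m³/s.
Runoff depth d = ΣQ_DR·Δt / A = 175.0 × 14400 / (126 km²) = 20.00 mm.
The 1-cm UH is the DRH scaled by (10 mm)/d, so U_p = 41.0 × 10/20.00 = 20.5 m³/s.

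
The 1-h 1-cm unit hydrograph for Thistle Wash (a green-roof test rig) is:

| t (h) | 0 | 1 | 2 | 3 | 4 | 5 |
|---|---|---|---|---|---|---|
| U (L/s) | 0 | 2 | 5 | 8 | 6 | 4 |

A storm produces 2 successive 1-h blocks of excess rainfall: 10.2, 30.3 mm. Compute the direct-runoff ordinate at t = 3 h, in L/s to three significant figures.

Q ≈ 23.3 L/s

By discrete convolution, Q_j = Σ (P_i / 10 mm) · U_{j−i}.
At t = 3 h (j=3): Q = (10.2/10)·8 + (30.3/10)·5 = 23.3 L/s.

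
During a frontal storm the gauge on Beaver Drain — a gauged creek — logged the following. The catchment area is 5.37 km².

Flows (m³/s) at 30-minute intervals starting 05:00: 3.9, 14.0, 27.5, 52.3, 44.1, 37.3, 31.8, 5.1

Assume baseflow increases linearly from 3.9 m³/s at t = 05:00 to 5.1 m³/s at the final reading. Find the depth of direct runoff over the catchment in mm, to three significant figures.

d ≈ 60.3 mm

Direct runoff: 0.00, 9.93, 23.26, 47.89, 39.51, 32.54, 26.87, 0.00 m³/s; ΣQ_DR = 180.0 m³/s.
V = ΣQ_DR · Δt = 180.0 × 1800 s = 3.240 × 10^5 m³.
Over A = 5.37 km², depth = V / A = 60.3 mm.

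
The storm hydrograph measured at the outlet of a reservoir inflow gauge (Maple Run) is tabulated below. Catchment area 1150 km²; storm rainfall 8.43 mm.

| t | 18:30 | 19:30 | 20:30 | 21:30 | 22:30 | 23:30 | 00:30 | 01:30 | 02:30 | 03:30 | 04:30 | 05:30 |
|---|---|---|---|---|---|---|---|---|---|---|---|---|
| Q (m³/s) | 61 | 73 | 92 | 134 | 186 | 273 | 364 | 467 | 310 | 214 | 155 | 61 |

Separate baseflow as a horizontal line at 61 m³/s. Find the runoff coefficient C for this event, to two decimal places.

ΣQ_DR = 1658 m³/s; V = ΣQ_DR·Δt = 5.969 × 10^6 m³.
Runoff depth d = V / A = 5.190 mm.
C = d / P = 5.190 / 8.43 = 0.62.

C ≈ 0.62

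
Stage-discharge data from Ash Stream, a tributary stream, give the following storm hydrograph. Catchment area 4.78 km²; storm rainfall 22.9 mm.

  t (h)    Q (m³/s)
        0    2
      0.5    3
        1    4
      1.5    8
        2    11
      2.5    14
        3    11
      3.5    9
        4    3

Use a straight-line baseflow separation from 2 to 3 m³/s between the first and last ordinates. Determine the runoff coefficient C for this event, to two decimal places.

ΣQ_DR = 42.50 m³/s; V = ΣQ_DR·Δt = 76500 m³.
Runoff depth d = V / A = 16.00 mm.
C = d / P = 16.00 / 22.9 = 0.70.

C ≈ 0.70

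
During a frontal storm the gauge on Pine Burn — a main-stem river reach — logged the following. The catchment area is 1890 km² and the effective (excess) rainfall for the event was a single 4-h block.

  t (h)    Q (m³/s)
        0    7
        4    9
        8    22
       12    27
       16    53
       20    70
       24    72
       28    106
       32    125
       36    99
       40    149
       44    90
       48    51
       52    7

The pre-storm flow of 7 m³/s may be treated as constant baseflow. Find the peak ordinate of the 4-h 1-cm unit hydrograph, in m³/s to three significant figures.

Direct runoff: 0.0, 2.0, 15.0, 20.0, 46.0, 63.0, 65.0, 99.0, 118.0, 92.0, 142.0, 83.0, 44.0, 0.0 m³/s; ΣQ_DR = 789.0 m³/s, peak = 142.0 m³/s.
Runoff depth d = ΣQ_DR·Δt / A = 789.0 × 14400 / (1890 km²) = 6.011 mm.
The 1-cm UH is the DRH scaled by (10 mm)/d, so U_p = 142.0 × 10/6.011 = 236 m³/s.

U_p ≈ 236 m³/s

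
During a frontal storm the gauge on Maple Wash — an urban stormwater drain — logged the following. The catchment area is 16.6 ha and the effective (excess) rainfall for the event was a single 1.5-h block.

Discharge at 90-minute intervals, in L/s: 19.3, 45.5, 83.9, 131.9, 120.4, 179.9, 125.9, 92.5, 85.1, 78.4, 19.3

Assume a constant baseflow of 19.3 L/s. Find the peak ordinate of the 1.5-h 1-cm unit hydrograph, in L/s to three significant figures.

U_p ≈ 64.1 L/s

Direct runoff: 0.0, 26.2, 64.6, 112.6, 101.1, 160.6, 106.6, 73.2, 65.8, 59.1, 0.0 L/s; ΣQ_DR = 769.8 L/s, peak = 160.6 L/s.
Runoff depth d = ΣQ_DR·Δt / A = 769.8 × 5400 / (16.6 ha) = 25.04 mm.
The 1-cm UH is the DRH scaled by (10 mm)/d, so U_p = 160.6 × 10/25.04 = 64.1 L/s.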